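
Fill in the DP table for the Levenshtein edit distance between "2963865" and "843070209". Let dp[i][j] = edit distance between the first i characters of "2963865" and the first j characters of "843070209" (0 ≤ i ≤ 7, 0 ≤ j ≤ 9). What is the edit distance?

   ''  8  4  3  0  7  0  2  0  9
''  0  1  2  3  4  5  6  7  8  9
 2  1  1  2  3  4  5  6  6  7  8
 9  2  2  2  3  4  5  6  7  7  7
 6  3  3  3  3  4  5  6  7  8  8
 3  4  4  4  3  4  5  6  7  8  9
 8  5  4  5  4  4  5  6  7  8  9
 6  6  5  5  5  5  5  6  7  8  9
 5  7  6  6  6  6  6  6  7  8  9

9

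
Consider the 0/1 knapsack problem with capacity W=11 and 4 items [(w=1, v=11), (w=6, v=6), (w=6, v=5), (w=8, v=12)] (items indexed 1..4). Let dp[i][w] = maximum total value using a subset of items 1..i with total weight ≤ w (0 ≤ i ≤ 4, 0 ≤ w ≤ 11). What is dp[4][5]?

11

i\w   0   1   2   3   4   5   6   7   8   9  10  11
  0   0   0   0   0   0   0   0   0   0   0   0   0
  1   0  11  11  11  11  11  11  11  11  11  11  11
  2   0  11  11  11  11  11  11  17  17  17  17  17
  3   0  11  11  11  11  11  11  17  17  17  17  17
  4   0  11  11  11  11  11  11  17  17  23  23  23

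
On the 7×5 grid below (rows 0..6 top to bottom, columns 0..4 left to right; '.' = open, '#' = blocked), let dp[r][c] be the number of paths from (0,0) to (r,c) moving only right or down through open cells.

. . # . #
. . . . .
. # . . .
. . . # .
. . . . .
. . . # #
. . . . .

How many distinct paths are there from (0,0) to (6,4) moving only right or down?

r\c   0   1   2   3   4
  0   1   1   0   0   0
  1   1   2   2   2   2
  2   1   0   2   4   6
  3   1   1   3   0   6
  4   1   2   5   5  11
  5   1   3   8   0   0
  6   1   4  12  12  12

12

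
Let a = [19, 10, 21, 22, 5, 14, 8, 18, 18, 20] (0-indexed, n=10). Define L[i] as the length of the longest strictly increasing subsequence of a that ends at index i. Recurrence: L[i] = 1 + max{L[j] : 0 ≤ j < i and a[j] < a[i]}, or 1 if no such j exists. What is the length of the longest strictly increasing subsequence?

4

   i    0    1    2    3    4    5    6    7    8    9
a[i]   19   10   21   22    5   14    8   18   18   20
L[i]    1    1    2    3    1    2    2    3    3    4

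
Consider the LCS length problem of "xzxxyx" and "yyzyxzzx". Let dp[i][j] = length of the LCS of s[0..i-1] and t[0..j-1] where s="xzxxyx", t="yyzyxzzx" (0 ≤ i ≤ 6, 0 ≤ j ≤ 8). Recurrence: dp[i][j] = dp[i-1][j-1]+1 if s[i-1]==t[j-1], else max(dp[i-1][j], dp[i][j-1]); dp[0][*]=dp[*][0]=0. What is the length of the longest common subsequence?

3

   ''  y  y  z  y  x  z  z  x
''  0  0  0  0  0  0  0  0  0
 x  0  0  0  0  0  1  1  1  1
 z  0  0  0  1  1  1  2  2  2
 x  0  0  0  1  1  2  2  2  3
 x  0  0  0  1  1  2  2  2  3
 y  0  1  1  1  2  2  2  2  3
 x  0  1  1  1  2  3  3  3  3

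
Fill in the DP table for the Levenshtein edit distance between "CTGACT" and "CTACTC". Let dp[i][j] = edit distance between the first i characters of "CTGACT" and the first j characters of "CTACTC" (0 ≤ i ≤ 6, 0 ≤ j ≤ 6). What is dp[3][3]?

1

   ''  C  T  A  C  T  C
''  0  1  2  3  4  5  6
 C  1  0  1  2  3  4  5
 T  2  1  0  1  2  3  4
 G  3  2  1  1  2  3  4
 A  4  3  2  1  2  3  4
 C  5  4  3  2  1  2  3
 T  6  5  4  3  2  1  2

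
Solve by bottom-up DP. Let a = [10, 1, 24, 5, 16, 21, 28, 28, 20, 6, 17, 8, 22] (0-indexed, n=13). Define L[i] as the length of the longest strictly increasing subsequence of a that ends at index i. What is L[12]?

5

   i    0    1    2    3    4    5    6    7    8    9   10   11   12
a[i]   10    1   24    5   16   21   28   28   20    6   17    8   22
L[i]    1    1    2    2    3    4    5    5    4    3    4    4    5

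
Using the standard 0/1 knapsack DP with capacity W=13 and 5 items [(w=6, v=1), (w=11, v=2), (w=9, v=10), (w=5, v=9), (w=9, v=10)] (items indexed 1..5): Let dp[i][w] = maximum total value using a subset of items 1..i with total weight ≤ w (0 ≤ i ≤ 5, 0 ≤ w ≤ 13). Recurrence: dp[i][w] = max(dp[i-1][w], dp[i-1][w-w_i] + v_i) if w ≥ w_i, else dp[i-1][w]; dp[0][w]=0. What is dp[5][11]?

i\w   0   1   2   3   4   5   6   7   8   9  10  11  12  13
  0   0   0   0   0   0   0   0   0   0   0   0   0   0   0
  1   0   0   0   0   0   0   1   1   1   1   1   1   1   1
  2   0   0   0   0   0   0   1   1   1   1   1   2   2   2
  3   0   0   0   0   0   0   1   1   1  10  10  10  10  10
  4   0   0   0   0   0   9   9   9   9  10  10  10  10  10
  5   0   0   0   0   0   9   9   9   9  10  10  10  10  10

10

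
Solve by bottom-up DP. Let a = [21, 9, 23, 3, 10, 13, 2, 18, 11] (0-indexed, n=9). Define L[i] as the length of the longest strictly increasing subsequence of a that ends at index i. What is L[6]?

1

   i    0    1    2    3    4    5    6    7    8
a[i]   21    9   23    3   10   13    2   18   11
L[i]    1    1    2    1    2    3    1    4    3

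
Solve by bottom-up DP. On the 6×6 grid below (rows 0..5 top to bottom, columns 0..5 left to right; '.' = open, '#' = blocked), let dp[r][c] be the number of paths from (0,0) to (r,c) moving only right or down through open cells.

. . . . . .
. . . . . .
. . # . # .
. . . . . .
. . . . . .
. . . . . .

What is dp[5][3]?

32

r\c   0   1   2   3   4   5
  0   1   1   1   1   1   1
  1   1   2   3   4   5   6
  2   1   3   0   4   0   6
  3   1   4   4   8   8  14
  4   1   5   9  17  25  39
  5   1   6  15  32  57  96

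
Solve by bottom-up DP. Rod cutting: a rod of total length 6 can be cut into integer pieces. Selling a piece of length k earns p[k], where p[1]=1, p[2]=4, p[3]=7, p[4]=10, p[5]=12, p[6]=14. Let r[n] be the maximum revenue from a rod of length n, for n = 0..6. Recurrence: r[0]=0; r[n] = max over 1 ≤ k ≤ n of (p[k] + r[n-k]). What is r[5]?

   n    0    1    2    3    4    5    6
r[n]    0    1    4    7   10   12   14

12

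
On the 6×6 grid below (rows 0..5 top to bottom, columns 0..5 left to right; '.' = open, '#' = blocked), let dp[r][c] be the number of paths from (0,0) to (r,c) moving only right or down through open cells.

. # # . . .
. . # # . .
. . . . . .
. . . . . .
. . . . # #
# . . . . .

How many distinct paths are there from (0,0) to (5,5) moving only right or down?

29

r\c   0   1   2   3   4   5
  0   1   0   0   0   0   0
  1   1   1   0   0   0   0
  2   1   2   2   2   2   2
  3   1   3   5   7   9  11
  4   1   4   9  16   0   0
  5   0   4  13  29  29  29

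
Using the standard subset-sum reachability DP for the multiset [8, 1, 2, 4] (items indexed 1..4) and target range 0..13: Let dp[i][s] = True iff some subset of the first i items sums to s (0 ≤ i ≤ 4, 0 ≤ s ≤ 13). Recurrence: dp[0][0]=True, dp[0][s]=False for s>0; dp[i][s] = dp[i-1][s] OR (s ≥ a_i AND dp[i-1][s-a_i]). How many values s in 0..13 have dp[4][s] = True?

i\s   0   1   2   3   4   5   6   7   8   9  10  11  12  13
  0   T   F   F   F   F   F   F   F   F   F   F   F   F   F
  1   T   F   F   F   F   F   F   F   T   F   F   F   F   F
  2   T   T   F   F   F   F   F   F   T   T   F   F   F   F
  3   T   T   T   T   F   F   F   F   T   T   T   T   F   F
  4   T   T   T   T   T   T   T   T   T   T   T   T   T   T

14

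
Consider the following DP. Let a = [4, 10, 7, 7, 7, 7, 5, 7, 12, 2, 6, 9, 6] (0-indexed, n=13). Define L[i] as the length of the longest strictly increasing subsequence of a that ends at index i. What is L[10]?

   i    0    1    2    3    4    5    6    7    8    9   10   11   12
a[i]    4   10    7    7    7    7    5    7   12    2    6    9    6
L[i]    1    2    2    2    2    2    2    3    4    1    3    4    3

3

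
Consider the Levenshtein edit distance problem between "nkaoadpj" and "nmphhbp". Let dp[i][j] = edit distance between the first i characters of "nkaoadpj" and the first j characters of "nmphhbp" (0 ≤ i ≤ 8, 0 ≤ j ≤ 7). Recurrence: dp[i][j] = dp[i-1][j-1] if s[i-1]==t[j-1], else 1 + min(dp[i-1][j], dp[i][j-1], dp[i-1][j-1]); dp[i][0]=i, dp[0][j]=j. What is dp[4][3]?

   ''  n  m  p  h  h  b  p
''  0  1  2  3  4  5  6  7
 n  1  0  1  2  3  4  5  6
 k  2  1  1  2  3  4  5  6
 a  3  2  2  2  3  4  5  6
 o  4  3  3  3  3  4  5  6
 a  5  4  4  4  4  4  5  6
 d  6  5  5  5  5  5  5  6
 p  7  6  6  5  6  6  6  5
 j  8  7  7  6  6  7  7  6

3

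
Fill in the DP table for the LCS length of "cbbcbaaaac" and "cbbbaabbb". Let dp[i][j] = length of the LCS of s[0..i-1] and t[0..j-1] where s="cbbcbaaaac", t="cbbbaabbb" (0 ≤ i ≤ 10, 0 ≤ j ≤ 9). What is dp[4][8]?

3

   ''  c  b  b  b  a  a  b  b  b
''  0  0  0  0  0  0  0  0  0  0
 c  0  1  1  1  1  1  1  1  1  1
 b  0  1  2  2  2  2  2  2  2  2
 b  0  1  2  3  3  3  3  3  3  3
 c  0  1  2  3  3  3  3  3  3  3
 b  0  1  2  3  4  4  4  4  4  4
 a  0  1  2  3  4  5  5  5  5  5
 a  0  1  2  3  4  5  6  6  6  6
 a  0  1  2  3  4  5  6  6  6  6
 a  0  1  2  3  4  5  6  6  6  6
 c  0  1  2  3  4  5  6  6  6  6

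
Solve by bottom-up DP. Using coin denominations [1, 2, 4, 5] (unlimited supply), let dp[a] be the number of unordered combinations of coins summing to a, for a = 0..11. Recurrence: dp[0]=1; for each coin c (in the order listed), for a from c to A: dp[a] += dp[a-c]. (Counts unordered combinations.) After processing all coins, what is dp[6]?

after  coin     0     1     2     3     4     5     6     7     8     9    10    11
          1     1     1     1     1     1     1     1     1     1     1     1     1
          2     1     1     2     2     3     3     4     4     5     5     6     6
          4     1     1     2     2     4     4     6     6     9     9    12    12
          5     1     1     2     2     4     5     7     8    11    13    17    19

7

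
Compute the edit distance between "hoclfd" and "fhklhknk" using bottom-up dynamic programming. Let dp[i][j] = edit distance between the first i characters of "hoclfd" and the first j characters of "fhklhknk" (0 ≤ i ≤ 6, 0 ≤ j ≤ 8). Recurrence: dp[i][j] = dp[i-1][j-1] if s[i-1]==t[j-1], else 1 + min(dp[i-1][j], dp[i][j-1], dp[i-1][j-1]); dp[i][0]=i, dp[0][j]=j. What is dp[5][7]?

   ''  f  h  k  l  h  k  n  k
''  0  1  2  3  4  5  6  7  8
 h  1  1  1  2  3  4  5  6  7
 o  2  2  2  2  3  4  5  6  7
 c  3  3  3  3  3  4  5  6  7
 l  4  4  4  4  3  4  5  6  7
 f  5  4  5  5  4  4  5  6  7
 d  6  5  5  6  5  5  5  6  7

6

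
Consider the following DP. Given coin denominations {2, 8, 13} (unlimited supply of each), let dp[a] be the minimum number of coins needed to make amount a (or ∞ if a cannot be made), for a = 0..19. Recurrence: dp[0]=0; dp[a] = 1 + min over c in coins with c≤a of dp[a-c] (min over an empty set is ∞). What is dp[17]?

 a  0  1  2  3  4  5  6  7  8  9 10 11 12 13 14 15 16 17 18 19
dp  0  -  1  -  2  -  3  -  1  -  2  -  3  1  4  2  2  3  3  4
(- denotes ∞ / unreachable)

3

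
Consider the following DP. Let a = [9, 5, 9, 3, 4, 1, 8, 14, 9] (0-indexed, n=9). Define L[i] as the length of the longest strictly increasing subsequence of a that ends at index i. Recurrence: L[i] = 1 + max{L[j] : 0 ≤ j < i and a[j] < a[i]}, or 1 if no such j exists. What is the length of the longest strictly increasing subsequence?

4

   i    0    1    2    3    4    5    6    7    8
a[i]    9    5    9    3    4    1    8   14    9
L[i]    1    1    2    1    2    1    3    4    4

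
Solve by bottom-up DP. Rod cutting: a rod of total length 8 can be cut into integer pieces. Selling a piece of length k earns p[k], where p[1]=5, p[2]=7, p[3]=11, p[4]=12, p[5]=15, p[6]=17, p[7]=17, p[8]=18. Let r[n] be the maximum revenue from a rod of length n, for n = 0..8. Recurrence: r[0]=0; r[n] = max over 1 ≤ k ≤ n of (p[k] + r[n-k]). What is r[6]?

   n    0    1    2    3    4    5    6    7    8
r[n]    0    5   10   15   20   25   30   35   40

30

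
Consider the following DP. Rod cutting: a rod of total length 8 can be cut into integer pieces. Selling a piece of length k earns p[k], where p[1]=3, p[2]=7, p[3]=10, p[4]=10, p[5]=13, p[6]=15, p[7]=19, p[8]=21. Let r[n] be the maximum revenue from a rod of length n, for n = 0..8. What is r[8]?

28

   n    0    1    2    3    4    5    6    7    8
r[n]    0    3    7   10   14   17   21   24   28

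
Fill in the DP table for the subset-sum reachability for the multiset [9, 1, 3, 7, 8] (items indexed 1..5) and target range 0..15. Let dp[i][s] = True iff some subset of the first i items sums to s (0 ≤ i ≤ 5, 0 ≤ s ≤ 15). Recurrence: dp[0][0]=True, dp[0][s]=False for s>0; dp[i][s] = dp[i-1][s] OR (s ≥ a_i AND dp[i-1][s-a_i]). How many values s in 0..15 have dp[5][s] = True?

12

i\s   0   1   2   3   4   5   6   7   8   9  10  11  12  13  14  15
  0   T   F   F   F   F   F   F   F   F   F   F   F   F   F   F   F
  1   T   F   F   F   F   F   F   F   F   T   F   F   F   F   F   F
  2   T   T   F   F   F   F   F   F   F   T   T   F   F   F   F   F
  3   T   T   F   T   T   F   F   F   F   T   T   F   T   T   F   F
  4   T   T   F   T   T   F   F   T   T   T   T   T   T   T   F   F
  5   T   T   F   T   T   F   F   T   T   T   T   T   T   T   F   T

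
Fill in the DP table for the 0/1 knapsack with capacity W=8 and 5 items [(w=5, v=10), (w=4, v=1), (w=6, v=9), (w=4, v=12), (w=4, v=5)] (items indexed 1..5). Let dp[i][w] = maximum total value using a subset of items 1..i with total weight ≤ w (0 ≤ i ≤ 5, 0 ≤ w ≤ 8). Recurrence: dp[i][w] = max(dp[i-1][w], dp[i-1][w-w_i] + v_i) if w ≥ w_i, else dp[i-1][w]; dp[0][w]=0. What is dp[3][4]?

i\w   0   1   2   3   4   5   6   7   8
  0   0   0   0   0   0   0   0   0   0
  1   0   0   0   0   0  10  10  10  10
  2   0   0   0   0   1  10  10  10  10
  3   0   0   0   0   1  10  10  10  10
  4   0   0   0   0  12  12  12  12  13
  5   0   0   0   0  12  12  12  12  17

1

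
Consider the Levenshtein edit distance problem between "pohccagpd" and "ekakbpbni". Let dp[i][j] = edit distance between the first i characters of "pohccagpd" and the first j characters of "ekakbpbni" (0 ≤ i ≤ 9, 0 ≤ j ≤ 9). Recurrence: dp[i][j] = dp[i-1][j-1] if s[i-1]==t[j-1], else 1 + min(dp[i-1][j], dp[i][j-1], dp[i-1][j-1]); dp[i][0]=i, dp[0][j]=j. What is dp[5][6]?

   ''  e  k  a  k  b  p  b  n  i
''  0  1  2  3  4  5  6  7  8  9
 p  1  1  2  3  4  5  5  6  7  8
 o  2  2  2  3  4  5  6  6  7  8
 h  3  3  3  3  4  5  6  7  7  8
 c  4  4  4  4  4  5  6  7  8  8
 c  5  5  5  5  5  5  6  7  8  9
 a  6  6  6  5  6  6  6  7  8  9
 g  7  7  7  6  6  7  7  7  8  9
 p  8  8  8  7  7  7  7  8  8  9
 d  9  9  9  8  8  8  8  8  9  9

6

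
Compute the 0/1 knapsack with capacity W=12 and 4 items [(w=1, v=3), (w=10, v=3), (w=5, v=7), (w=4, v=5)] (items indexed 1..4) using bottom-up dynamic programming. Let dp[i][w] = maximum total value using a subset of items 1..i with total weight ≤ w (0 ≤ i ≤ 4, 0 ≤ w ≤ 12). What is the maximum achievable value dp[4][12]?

i\w   0   1   2   3   4   5   6   7   8   9  10  11  12
  0   0   0   0   0   0   0   0   0   0   0   0   0   0
  1   0   3   3   3   3   3   3   3   3   3   3   3   3
  2   0   3   3   3   3   3   3   3   3   3   3   6   6
  3   0   3   3   3   3   7  10  10  10  10  10  10  10
  4   0   3   3   3   5   8  10  10  10  12  15  15  15

15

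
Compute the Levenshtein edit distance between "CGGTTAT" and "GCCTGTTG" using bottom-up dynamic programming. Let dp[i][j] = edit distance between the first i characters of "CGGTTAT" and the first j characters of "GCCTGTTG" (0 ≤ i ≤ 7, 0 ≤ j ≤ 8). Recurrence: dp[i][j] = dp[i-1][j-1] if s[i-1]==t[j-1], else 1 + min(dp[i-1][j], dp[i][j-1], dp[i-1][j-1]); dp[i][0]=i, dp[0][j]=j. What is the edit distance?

   ''  G  C  C  T  G  T  T  G
''  0  1  2  3  4  5  6  7  8
 C  1  1  1  2  3  4  5  6  7
 G  2  1  2  2  3  3  4  5  6
 G  3  2  2  3  3  3  4  5  5
 T  4  3  3  3  3  4  3  4  5
 T  5  4  4  4  3  4  4  3  4
 A  6  5  5  5  4  4  5  4  4
 T  7  6  6  6  5  5  4  5  5

5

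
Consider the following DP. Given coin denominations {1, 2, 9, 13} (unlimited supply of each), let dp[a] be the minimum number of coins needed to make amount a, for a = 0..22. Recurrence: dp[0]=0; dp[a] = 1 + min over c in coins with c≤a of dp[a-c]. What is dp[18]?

2

 a  0  1  2  3  4  5  6  7  8  9 10 11 12 13 14 15 16 17 18 19 20 21 22
dp  0  1  1  2  2  3  3  4  4  1  2  2  3  1  2  2  3  3  2  3  3  4  2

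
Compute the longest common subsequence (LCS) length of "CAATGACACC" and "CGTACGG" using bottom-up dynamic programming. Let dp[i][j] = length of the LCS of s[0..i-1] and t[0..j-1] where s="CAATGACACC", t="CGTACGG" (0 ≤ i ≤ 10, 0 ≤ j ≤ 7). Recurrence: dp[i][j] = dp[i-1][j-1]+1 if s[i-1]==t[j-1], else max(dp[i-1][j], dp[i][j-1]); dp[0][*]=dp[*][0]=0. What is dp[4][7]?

2

   ''  C  G  T  A  C  G  G
''  0  0  0  0  0  0  0  0
 C  0  1  1  1  1  1  1  1
 A  0  1  1  1  2  2  2  2
 A  0  1  1  1  2  2  2  2
 T  0  1  1  2  2  2  2  2
 G  0  1  2  2  2  2  3  3
 A  0  1  2  2  3  3  3  3
 C  0  1  2  2  3  4  4  4
 A  0  1  2  2  3  4  4  4
 C  0  1  2  2  3  4  4  4
 C  0  1  2  2  3  4  4  4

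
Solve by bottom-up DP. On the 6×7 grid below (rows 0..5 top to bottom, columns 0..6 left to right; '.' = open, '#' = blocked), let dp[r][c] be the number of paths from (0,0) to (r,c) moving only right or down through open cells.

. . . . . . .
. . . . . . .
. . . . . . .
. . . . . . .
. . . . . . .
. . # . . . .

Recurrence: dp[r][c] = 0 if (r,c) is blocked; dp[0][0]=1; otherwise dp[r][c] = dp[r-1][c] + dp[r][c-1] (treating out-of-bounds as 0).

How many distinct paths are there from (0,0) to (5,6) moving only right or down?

441

r\c   0   1   2   3   4   5   6
  0   1   1   1   1   1   1   1
  1   1   2   3   4   5   6   7
  2   1   3   6  10  15  21  28
  3   1   4  10  20  35  56  84
  4   1   5  15  35  70 126 210
  5   1   6   0  35 105 231 441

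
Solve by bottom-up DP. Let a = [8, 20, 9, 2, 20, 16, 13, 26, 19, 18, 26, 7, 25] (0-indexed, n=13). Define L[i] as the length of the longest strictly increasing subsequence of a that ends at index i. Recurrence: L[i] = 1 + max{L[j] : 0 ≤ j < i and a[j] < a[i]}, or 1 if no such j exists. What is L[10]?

5

   i    0    1    2    3    4    5    6    7    8    9   10   11   12
a[i]    8   20    9    2   20   16   13   26   19   18   26    7   25
L[i]    1    2    2    1    3    3    3    4    4    4    5    2    5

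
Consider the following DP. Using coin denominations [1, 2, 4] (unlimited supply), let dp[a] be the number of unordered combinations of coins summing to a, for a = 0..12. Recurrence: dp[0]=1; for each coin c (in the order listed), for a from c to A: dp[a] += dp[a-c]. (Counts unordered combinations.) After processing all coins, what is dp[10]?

after  coin     0     1     2     3     4     5     6     7     8     9    10    11    12
          1     1     1     1     1     1     1     1     1     1     1     1     1     1
          2     1     1     2     2     3     3     4     4     5     5     6     6     7
          4     1     1     2     2     4     4     6     6     9     9    12    12    16

12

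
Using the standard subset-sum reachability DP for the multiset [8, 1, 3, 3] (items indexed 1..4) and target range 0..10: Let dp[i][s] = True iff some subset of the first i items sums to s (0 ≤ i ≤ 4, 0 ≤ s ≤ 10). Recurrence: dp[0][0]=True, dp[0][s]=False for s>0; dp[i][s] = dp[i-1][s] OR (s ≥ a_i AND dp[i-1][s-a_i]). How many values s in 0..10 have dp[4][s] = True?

i\s   0   1   2   3   4   5   6   7   8   9  10
  0   T   F   F   F   F   F   F   F   F   F   F
  1   T   F   F   F   F   F   F   F   T   F   F
  2   T   T   F   F   F   F   F   F   T   T   F
  3   T   T   F   T   T   F   F   F   T   T   F
  4   T   T   F   T   T   F   T   T   T   T   F

8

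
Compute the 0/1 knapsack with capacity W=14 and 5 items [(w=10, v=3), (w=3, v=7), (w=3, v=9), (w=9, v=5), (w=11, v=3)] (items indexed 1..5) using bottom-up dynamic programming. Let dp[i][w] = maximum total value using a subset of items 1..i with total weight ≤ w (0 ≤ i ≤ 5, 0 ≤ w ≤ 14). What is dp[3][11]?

i\w   0   1   2   3   4   5   6   7   8   9  10  11  12  13  14
  0   0   0   0   0   0   0   0   0   0   0   0   0   0   0   0
  1   0   0   0   0   0   0   0   0   0   0   3   3   3   3   3
  2   0   0   0   7   7   7   7   7   7   7   7   7   7  10  10
  3   0   0   0   9   9   9  16  16  16  16  16  16  16  16  16
  4   0   0   0   9   9   9  16  16  16  16  16  16  16  16  16
  5   0   0   0   9   9   9  16  16  16  16  16  16  16  16  16

16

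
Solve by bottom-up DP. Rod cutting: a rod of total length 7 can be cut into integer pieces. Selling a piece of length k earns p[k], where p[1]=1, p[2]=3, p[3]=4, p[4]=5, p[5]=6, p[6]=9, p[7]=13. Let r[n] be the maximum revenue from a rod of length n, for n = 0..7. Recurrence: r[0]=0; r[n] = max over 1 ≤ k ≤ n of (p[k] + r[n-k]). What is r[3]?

   n    0    1    2    3    4    5    6    7
r[n]    0    1    3    4    6    7    9   13

4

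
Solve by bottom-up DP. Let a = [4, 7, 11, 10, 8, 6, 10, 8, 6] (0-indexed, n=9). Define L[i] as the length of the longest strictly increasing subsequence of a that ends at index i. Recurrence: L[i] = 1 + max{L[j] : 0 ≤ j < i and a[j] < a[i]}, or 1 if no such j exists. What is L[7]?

   i    0    1    2    3    4    5    6    7    8
a[i]    4    7   11   10    8    6   10    8    6
L[i]    1    2    3    3    3    2    4    3    2

3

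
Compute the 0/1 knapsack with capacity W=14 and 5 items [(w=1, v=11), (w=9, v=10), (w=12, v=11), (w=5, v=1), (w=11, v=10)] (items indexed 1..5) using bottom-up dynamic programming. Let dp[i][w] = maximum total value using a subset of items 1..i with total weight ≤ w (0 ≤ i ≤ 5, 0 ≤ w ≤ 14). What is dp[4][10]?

i\w   0   1   2   3   4   5   6   7   8   9  10  11  12  13  14
  0   0   0   0   0   0   0   0   0   0   0   0   0   0   0   0
  1   0  11  11  11  11  11  11  11  11  11  11  11  11  11  11
  2   0  11  11  11  11  11  11  11  11  11  21  21  21  21  21
  3   0  11  11  11  11  11  11  11  11  11  21  21  21  22  22
  4   0  11  11  11  11  11  12  12  12  12  21  21  21  22  22
  5   0  11  11  11  11  11  12  12  12  12  21  21  21  22  22

21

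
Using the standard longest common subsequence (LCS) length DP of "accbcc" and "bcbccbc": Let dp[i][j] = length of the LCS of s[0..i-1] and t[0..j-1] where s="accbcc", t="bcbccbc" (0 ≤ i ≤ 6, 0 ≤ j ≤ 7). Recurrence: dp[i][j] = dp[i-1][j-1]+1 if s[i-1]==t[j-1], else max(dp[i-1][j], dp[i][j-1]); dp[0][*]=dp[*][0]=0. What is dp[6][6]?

   ''  b  c  b  c  c  b  c
''  0  0  0  0  0  0  0  0
 a  0  0  0  0  0  0  0  0
 c  0  0  1  1  1  1  1  1
 c  0  0  1  1  2  2  2  2
 b  0  1  1  2  2  2  3  3
 c  0  1  2  2  3  3  3  4
 c  0  1  2  2  3  4  4  4

4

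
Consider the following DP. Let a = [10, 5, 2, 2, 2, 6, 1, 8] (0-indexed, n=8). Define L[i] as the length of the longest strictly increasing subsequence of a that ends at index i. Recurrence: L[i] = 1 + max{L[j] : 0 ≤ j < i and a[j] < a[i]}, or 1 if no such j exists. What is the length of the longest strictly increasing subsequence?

   i    0    1    2    3    4    5    6    7
a[i]   10    5    2    2    2    6    1    8
L[i]    1    1    1    1    1    2    1    3

3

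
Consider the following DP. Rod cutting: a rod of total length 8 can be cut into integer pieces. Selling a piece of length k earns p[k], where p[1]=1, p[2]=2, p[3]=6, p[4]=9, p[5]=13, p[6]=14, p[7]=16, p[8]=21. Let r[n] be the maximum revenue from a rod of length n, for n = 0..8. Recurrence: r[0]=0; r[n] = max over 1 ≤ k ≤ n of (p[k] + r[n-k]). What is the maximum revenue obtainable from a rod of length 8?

   n    0    1    2    3    4    5    6    7    8
r[n]    0    1    2    6    9   13   14   16   21

21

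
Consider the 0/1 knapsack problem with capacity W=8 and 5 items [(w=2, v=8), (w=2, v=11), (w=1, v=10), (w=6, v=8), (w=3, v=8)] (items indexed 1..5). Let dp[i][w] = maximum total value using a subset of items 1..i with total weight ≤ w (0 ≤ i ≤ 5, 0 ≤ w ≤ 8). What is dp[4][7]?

29

i\w   0   1   2   3   4   5   6   7   8
  0   0   0   0   0   0   0   0   0   0
  1   0   0   8   8   8   8   8   8   8
  2   0   0  11  11  19  19  19  19  19
  3   0  10  11  21  21  29  29  29  29
  4   0  10  11  21  21  29  29  29  29
  5   0  10  11  21  21  29  29  29  37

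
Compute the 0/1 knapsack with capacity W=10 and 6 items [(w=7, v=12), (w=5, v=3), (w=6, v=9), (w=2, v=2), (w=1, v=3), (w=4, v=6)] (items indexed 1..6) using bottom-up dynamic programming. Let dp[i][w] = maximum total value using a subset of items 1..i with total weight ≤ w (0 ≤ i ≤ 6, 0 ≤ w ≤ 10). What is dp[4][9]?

14

i\w   0   1   2   3   4   5   6   7   8   9  10
  0   0   0   0   0   0   0   0   0   0   0   0
  1   0   0   0   0   0   0   0  12  12  12  12
  2   0   0   0   0   0   3   3  12  12  12  12
  3   0   0   0   0   0   3   9  12  12  12  12
  4   0   0   2   2   2   3   9  12  12  14  14
  5   0   3   3   5   5   5   9  12  15  15  17
  6   0   3   3   5   6   9   9  12  15  15  17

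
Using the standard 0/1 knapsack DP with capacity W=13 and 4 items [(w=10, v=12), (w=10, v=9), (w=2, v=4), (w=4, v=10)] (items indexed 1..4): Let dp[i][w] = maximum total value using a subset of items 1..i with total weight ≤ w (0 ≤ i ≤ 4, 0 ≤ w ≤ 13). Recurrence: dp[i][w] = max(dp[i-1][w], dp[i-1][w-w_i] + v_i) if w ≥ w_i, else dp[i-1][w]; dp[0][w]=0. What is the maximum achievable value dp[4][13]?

i\w   0   1   2   3   4   5   6   7   8   9  10  11  12  13
  0   0   0   0   0   0   0   0   0   0   0   0   0   0   0
  1   0   0   0   0   0   0   0   0   0   0  12  12  12  12
  2   0   0   0   0   0   0   0   0   0   0  12  12  12  12
  3   0   0   4   4   4   4   4   4   4   4  12  12  16  16
  4   0   0   4   4  10  10  14  14  14  14  14  14  16  16

16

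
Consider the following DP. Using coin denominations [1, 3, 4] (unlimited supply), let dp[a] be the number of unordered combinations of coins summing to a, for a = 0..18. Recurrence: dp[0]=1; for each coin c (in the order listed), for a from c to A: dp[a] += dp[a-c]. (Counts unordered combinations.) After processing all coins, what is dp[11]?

after  coin     0     1     2     3     4     5     6     7     8     9    10    11    12    13    14    15    16    17    18
          1     1     1     1     1     1     1     1     1     1     1     1     1     1     1     1     1     1     1     1
          3     1     1     1     2     2     2     3     3     3     4     4     4     5     5     5     6     6     6     7
          4     1     1     1     2     3     3     4     5     6     7     8     9    11    12    13    15    17    18    20

9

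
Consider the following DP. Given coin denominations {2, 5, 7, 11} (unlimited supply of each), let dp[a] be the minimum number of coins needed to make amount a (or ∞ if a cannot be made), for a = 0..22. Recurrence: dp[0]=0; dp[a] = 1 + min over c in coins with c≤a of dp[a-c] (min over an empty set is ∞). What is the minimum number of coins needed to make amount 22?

 a  0  1  2  3  4  5  6  7  8  9 10 11 12 13 14 15 16 17 18 19 20 21 22
dp  0  -  1  -  2  1  3  1  4  2  2  1  2  2  2  3  2  3  2  3  3  3  2
(- denotes ∞ / unreachable)

2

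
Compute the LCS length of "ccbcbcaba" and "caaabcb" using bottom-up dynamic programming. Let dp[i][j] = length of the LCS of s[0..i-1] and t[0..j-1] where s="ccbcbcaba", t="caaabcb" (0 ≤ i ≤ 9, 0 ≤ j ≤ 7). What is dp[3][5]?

2

   ''  c  a  a  a  b  c  b
''  0  0  0  0  0  0  0  0
 c  0  1  1  1  1  1  1  1
 c  0  1  1  1  1  1  2  2
 b  0  1  1  1  1  2  2  3
 c  0  1  1  1  1  2  3  3
 b  0  1  1  1  1  2  3  4
 c  0  1  1  1  1  2  3  4
 a  0  1  2  2  2  2  3  4
 b  0  1  2  2  2  3  3  4
 a  0  1  2  3  3  3  3  4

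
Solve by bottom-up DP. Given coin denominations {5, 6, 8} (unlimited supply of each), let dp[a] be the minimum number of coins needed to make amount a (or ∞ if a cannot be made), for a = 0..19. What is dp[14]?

 a  0  1  2  3  4  5  6  7  8  9 10 11 12 13 14 15 16 17 18 19
dp  0  -  -  -  -  1  1  -  1  -  2  2  2  2  2  3  2  3  3  3
(- denotes ∞ / unreachable)

2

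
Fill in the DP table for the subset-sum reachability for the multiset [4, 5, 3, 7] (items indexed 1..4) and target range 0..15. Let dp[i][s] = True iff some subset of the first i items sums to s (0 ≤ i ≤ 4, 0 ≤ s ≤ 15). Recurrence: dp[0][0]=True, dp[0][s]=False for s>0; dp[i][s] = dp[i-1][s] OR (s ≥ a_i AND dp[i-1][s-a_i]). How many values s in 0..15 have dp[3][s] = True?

8

i\s   0   1   2   3   4   5   6   7   8   9  10  11  12  13  14  15
  0   T   F   F   F   F   F   F   F   F   F   F   F   F   F   F   F
  1   T   F   F   F   T   F   F   F   F   F   F   F   F   F   F   F
  2   T   F   F   F   T   T   F   F   F   T   F   F   F   F   F   F
  3   T   F   F   T   T   T   F   T   T   T   F   F   T   F   F   F
  4   T   F   F   T   T   T   F   T   T   T   T   T   T   F   T   T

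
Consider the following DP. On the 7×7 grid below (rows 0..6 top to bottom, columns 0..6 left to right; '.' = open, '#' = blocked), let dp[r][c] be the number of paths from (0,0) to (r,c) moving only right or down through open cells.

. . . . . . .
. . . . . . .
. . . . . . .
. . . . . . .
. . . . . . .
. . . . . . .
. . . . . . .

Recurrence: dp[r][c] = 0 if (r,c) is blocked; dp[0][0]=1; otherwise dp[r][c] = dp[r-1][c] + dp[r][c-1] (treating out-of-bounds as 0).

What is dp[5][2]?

21

r\c   0   1   2   3   4   5   6
  0   1   1   1   1   1   1   1
  1   1   2   3   4   5   6   7
  2   1   3   6  10  15  21  28
  3   1   4  10  20  35  56  84
  4   1   5  15  35  70 126 210
  5   1   6  21  56 126 252 462
  6   1   7  28  84 210 462 924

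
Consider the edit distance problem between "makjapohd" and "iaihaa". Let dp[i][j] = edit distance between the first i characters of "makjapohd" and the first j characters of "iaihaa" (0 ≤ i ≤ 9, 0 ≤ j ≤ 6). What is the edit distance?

7

   ''  i  a  i  h  a  a
''  0  1  2  3  4  5  6
 m  1  1  2  3  4  5  6
 a  2  2  1  2  3  4  5
 k  3  3  2  2  3  4  5
 j  4  4  3  3  3  4  5
 a  5  5  4  4  4  3  4
 p  6  6  5  5  5  4  4
 o  7  7  6  6  6  5  5
 h  8  8  7  7  6  6  6
 d  9  9  8  8  7  7  7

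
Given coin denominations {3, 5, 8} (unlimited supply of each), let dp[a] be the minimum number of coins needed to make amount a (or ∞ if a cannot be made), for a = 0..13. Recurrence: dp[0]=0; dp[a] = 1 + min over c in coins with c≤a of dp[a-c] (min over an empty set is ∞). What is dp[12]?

 a  0  1  2  3  4  5  6  7  8  9 10 11 12 13
dp  0  -  -  1  -  1  2  -  1  3  2  2  4  2
(- denotes ∞ / unreachable)

4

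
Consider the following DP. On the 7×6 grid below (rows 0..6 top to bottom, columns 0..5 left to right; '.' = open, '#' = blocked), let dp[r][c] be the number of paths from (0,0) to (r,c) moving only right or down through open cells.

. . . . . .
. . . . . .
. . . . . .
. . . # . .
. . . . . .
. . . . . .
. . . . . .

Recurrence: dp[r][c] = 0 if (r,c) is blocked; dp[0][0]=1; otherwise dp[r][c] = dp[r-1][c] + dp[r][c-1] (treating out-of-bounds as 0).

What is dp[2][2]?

6

r\c   0   1   2   3   4   5
  0   1   1   1   1   1   1
  1   1   2   3   4   5   6
  2   1   3   6  10  15  21
  3   1   4  10   0  15  36
  4   1   5  15  15  30  66
  5   1   6  21  36  66 132
  6   1   7  28  64 130 262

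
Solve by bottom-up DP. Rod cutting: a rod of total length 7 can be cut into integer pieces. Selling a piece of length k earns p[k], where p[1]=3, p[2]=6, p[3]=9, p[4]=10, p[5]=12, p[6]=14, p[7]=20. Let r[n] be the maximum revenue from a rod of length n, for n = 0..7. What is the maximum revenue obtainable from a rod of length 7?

21

   n    0    1    2    3    4    5    6    7
r[n]    0    3    6    9   12   15   18   21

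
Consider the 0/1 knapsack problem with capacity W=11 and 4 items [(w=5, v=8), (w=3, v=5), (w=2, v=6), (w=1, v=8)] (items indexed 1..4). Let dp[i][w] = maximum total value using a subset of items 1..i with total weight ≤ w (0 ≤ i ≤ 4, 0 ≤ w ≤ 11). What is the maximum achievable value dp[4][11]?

i\w   0   1   2   3   4   5   6   7   8   9  10  11
  0   0   0   0   0   0   0   0   0   0   0   0   0
  1   0   0   0   0   0   8   8   8   8   8   8   8
  2   0   0   0   5   5   8   8   8  13  13  13  13
  3   0   0   6   6   6  11  11  14  14  14  19  19
  4   0   8   8  14  14  14  19  19  22  22  22  27

27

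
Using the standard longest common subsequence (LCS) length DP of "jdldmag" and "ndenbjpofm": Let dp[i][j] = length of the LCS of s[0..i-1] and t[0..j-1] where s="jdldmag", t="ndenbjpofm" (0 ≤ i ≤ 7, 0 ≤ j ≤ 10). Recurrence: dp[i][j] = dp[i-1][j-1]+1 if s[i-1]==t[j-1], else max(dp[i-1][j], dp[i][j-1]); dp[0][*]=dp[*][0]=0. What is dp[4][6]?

1

   ''  n  d  e  n  b  j  p  o  f  m
''  0  0  0  0  0  0  0  0  0  0  0
 j  0  0  0  0  0  0  1  1  1  1  1
 d  0  0  1  1  1  1  1  1  1  1  1
 l  0  0  1  1  1  1  1  1  1  1  1
 d  0  0  1  1  1  1  1  1  1  1  1
 m  0  0  1  1  1  1  1  1  1  1  2
 a  0  0  1  1  1  1  1  1  1  1  2
 g  0  0  1  1  1  1  1  1  1  1  2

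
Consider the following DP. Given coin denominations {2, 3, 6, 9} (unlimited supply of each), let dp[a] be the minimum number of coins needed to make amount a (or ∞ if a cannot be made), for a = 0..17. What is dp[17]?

 a  0  1  2  3  4  5  6  7  8  9 10 11 12 13 14 15 16 17
dp  0  -  1  1  2  2  1  3  2  1  3  2  2  3  3  2  4  3
(- denotes ∞ / unreachable)

3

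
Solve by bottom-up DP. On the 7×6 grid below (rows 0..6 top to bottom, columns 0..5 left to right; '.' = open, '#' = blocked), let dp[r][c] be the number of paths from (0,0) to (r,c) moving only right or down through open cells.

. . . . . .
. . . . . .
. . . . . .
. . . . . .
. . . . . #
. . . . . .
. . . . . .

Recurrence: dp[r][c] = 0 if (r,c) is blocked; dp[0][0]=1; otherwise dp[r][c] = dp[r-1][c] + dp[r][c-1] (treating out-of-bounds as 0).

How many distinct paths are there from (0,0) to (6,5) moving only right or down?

r\c   0   1   2   3   4   5
  0   1   1   1   1   1   1
  1   1   2   3   4   5   6
  2   1   3   6  10  15  21
  3   1   4  10  20  35  56
  4   1   5  15  35  70   0
  5   1   6  21  56 126 126
  6   1   7  28  84 210 336

336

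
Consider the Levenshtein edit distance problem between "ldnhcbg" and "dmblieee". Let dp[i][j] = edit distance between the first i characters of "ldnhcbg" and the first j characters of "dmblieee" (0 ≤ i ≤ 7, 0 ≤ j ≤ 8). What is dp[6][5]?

5

   ''  d  m  b  l  i  e  e  e
''  0  1  2  3  4  5  6  7  8
 l  1  1  2  3  3  4  5  6  7
 d  2  1  2  3  4  4  5  6  7
 n  3  2  2  3  4  5  5  6  7
 h  4  3  3  3  4  5  6  6  7
 c  5  4  4  4  4  5  6  7  7
 b  6  5  5  4  5  5  6  7  8
 g  7  6  6  5  5  6  6  7  8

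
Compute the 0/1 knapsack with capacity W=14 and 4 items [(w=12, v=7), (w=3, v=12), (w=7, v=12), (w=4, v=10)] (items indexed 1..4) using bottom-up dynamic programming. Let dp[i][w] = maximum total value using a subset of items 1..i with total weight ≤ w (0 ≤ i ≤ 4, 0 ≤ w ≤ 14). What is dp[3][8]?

i\w   0   1   2   3   4   5   6   7   8   9  10  11  12  13  14
  0   0   0   0   0   0   0   0   0   0   0   0   0   0   0   0
  1   0   0   0   0   0   0   0   0   0   0   0   0   7   7   7
  2   0   0   0  12  12  12  12  12  12  12  12  12  12  12  12
  3   0   0   0  12  12  12  12  12  12  12  24  24  24  24  24
  4   0   0   0  12  12  12  12  22  22  22  24  24  24  24  34

12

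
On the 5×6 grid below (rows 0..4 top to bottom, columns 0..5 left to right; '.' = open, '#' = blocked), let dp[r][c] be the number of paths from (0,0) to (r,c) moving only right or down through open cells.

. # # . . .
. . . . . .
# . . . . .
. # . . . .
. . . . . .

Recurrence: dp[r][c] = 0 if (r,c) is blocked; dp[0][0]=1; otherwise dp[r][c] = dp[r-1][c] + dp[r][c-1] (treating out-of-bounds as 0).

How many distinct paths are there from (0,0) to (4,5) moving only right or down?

r\c   0   1   2   3   4   5
  0   1   0   0   0   0   0
  1   1   1   1   1   1   1
  2   0   1   2   3   4   5
  3   0   0   2   5   9  14
  4   0   0   2   7  16  30

30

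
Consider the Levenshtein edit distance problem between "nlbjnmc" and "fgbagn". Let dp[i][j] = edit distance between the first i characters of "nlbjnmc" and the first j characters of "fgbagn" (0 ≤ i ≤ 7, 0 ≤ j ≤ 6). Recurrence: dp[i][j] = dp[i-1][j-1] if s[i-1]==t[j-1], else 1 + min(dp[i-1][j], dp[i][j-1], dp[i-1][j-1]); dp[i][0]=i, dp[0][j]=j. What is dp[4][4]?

3

   ''  f  g  b  a  g  n
''  0  1  2  3  4  5  6
 n  1  1  2  3  4  5  5
 l  2  2  2  3  4  5  6
 b  3  3  3  2  3  4  5
 j  4  4  4  3  3  4  5
 n  5  5  5  4  4  4  4
 m  6  6  6  5  5  5  5
 c  7  7  7  6  6  6  6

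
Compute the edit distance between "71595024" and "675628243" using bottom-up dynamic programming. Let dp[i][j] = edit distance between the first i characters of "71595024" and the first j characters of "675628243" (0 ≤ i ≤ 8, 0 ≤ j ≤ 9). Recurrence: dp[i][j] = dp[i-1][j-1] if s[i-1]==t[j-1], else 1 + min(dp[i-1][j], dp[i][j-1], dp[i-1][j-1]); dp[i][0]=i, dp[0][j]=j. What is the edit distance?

6

   ''  6  7  5  6  2  8  2  4  3
''  0  1  2  3  4  5  6  7  8  9
 7  1  1  1  2  3  4  5  6  7  8
 1  2  2  2  2  3  4  5  6  7  8
 5  3  3  3  2  3  4  5  6  7  8
 9  4  4  4  3  3  4  5  6  7  8
 5  5  5  5  4  4  4  5  6  7  8
 0  6  6  6  5  5  5  5  6  7  8
 2  7  7  7  6  6  5  6  5  6  7
 4  8  8  8  7  7  6  6  6  5  6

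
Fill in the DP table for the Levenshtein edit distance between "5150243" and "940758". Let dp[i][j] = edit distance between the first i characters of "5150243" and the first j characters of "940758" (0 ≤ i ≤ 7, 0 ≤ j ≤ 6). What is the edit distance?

6

   ''  9  4  0  7  5  8
''  0  1  2  3  4  5  6
 5  1  1  2  3  4  4  5
 1  2  2  2  3  4  5  5
 5  3  3  3  3  4  4  5
 0  4  4  4  3  4  5  5
 2  5  5  5  4  4  5  6
 4  6  6  5  5  5  5  6
 3  7  7  6  6  6  6  6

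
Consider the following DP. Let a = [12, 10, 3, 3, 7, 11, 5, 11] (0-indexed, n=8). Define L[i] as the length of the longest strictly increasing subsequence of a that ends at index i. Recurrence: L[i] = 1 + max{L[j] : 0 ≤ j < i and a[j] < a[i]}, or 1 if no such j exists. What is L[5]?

3

   i    0    1    2    3    4    5    6    7
a[i]   12   10    3    3    7   11    5   11
L[i]    1    1    1    1    2    3    2    3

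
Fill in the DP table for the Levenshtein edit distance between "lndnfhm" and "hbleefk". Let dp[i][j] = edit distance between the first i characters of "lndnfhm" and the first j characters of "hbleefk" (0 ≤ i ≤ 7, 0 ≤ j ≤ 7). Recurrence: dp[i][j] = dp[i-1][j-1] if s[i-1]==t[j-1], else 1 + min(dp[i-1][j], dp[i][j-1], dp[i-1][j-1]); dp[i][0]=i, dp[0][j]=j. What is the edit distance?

7

   ''  h  b  l  e  e  f  k
''  0  1  2  3  4  5  6  7
 l  1  1  2  2  3  4  5  6
 n  2  2  2  3  3  4  5  6
 d  3  3  3  3  4  4  5  6
 n  4  4  4  4  4  5  5  6
 f  5  5  5  5  5  5  5  6
 h  6  5  6  6  6  6  6  6
 m  7  6  6  7  7  7  7  7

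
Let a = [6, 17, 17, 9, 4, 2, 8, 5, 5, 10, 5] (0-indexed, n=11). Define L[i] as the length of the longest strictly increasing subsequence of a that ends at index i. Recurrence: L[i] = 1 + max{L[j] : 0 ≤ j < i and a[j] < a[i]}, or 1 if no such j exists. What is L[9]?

   i    0    1    2    3    4    5    6    7    8    9   10
a[i]    6   17   17    9    4    2    8    5    5   10    5
L[i]    1    2    2    2    1    1    2    2    2    3    2

3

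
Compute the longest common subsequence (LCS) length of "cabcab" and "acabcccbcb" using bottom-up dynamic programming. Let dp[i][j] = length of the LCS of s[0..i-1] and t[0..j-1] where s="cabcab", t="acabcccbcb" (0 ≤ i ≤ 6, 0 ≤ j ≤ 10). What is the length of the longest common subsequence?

5

   ''  a  c  a  b  c  c  c  b  c  b
''  0  0  0  0  0  0  0  0  0  0  0
 c  0  0  1  1  1  1  1  1  1  1  1
 a  0  1  1  2  2  2  2  2  2  2  2
 b  0  1  1  2  3  3  3  3  3  3  3
 c  0  1  2  2  3  4  4  4  4  4  4
 a  0  1  2  3  3  4  4  4  4  4  4
 b  0  1  2  3  4  4  4  4  5  5  5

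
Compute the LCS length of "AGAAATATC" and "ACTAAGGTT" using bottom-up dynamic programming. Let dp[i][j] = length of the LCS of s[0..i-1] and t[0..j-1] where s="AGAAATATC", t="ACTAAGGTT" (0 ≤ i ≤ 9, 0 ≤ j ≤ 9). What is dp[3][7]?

   ''  A  C  T  A  A  G  G  T  T
''  0  0  0  0  0  0  0  0  0  0
 A  0  1  1  1  1  1  1  1  1  1
 G  0  1  1  1  1  1  2  2  2  2
 A  0  1  1  1  2  2  2  2  2  2
 A  0  1  1  1  2  3  3  3  3  3
 A  0  1  1  1  2  3  3  3  3  3
 T  0  1  1  2  2  3  3  3  4  4
 A  0  1  1  2  3  3  3  3  4  4
 T  0  1  1  2  3  3  3  3  4  5
 C  0  1  2  2  3  3  3  3  4  5

2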